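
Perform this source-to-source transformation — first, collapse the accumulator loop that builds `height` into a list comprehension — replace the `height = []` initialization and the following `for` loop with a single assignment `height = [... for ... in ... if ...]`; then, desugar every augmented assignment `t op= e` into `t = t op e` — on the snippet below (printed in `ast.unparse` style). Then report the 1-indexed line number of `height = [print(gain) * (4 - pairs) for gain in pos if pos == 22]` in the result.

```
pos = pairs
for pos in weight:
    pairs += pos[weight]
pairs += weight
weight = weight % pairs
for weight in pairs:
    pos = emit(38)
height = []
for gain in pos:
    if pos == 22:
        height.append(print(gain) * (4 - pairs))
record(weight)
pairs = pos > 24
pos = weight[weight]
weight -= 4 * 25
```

Transformed code:
pos = pairs
for pos in weight:
    pairs = pairs + pos[weight]
pairs = pairs + weight
weight = weight % pairs
for weight in pairs:
    pos = emit(38)
height = [print(gain) * (4 - pairs) for gain in pos if pos == 22]
record(weight)
pairs = pos > 24
pos = weight[weight]
weight = weight - 4 * 25

8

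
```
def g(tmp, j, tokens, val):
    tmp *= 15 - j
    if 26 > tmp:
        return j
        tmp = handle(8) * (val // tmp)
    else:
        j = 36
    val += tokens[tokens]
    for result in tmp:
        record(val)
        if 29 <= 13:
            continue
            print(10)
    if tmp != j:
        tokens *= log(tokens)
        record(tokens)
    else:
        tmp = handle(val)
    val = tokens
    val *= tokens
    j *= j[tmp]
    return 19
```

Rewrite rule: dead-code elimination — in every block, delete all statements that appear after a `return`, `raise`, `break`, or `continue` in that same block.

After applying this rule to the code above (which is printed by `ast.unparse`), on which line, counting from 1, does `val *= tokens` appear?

18

Transformed code:
def g(tmp, j, tokens, val):
    tmp *= 15 - j
    if 26 > tmp:
        return j
    else:
        j = 36
    val += tokens[tokens]
    for result in tmp:
        record(val)
        if 29 <= 13:
            continue
    if tmp != j:
        tokens *= log(tokens)
        record(tokens)
    else:
        tmp = handle(val)
    val = tokens
    val *= tokens
    j *= j[tmp]
    return 19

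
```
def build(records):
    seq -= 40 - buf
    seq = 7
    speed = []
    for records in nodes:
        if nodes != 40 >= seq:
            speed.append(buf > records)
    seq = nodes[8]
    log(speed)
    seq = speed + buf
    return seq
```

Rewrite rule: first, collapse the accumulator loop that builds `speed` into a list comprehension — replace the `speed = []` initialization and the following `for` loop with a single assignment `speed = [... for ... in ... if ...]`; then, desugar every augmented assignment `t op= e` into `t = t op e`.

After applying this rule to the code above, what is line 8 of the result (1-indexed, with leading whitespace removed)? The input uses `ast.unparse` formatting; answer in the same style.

return seq

Transformed code:
def build(records):
    seq = seq - (40 - buf)
    seq = 7
    speed = [buf > records for records in nodes if nodes != 40 >= seq]
    seq = nodes[8]
    log(speed)
    seq = speed + buf
    return seq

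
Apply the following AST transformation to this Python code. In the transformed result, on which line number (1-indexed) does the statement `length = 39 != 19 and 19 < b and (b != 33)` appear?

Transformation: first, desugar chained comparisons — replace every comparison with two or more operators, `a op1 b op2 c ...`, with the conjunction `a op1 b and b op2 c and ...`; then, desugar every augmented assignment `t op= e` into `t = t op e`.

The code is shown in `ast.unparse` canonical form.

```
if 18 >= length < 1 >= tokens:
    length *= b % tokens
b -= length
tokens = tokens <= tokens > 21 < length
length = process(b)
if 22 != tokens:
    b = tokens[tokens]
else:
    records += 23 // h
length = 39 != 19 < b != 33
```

Transformed code:
if 18 >= length and length < 1 and (1 >= tokens):
    length = length * (b % tokens)
b = b - length
tokens = tokens <= tokens and tokens > 21 and (21 < length)
length = process(b)
if 22 != tokens:
    b = tokens[tokens]
else:
    records = records + 23 // h
length = 39 != 19 and 19 < b and (b != 33)

10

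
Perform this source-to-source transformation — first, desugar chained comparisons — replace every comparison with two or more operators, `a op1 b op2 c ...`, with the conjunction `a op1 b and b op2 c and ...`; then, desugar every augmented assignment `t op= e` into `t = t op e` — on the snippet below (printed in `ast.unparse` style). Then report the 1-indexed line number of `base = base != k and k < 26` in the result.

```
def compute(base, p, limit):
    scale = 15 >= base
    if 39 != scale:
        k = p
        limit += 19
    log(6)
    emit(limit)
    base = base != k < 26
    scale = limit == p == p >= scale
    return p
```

Transformed code:
def compute(base, p, limit):
    scale = 15 >= base
    if 39 != scale:
        k = p
        limit = limit + 19
    log(6)
    emit(limit)
    base = base != k and k < 26
    scale = limit == p and p == p and (p >= scale)
    return p

8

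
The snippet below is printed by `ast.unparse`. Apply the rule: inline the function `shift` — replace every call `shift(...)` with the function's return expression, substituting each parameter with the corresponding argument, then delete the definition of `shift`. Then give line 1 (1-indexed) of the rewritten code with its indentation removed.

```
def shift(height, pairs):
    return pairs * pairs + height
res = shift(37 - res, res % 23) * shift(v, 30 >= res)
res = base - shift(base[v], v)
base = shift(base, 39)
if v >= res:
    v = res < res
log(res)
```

Transformed code:
res = (res % 23 * (res % 23) + (37 - res)) * ((30 >= res) * (30 >= res) + v)
res = base - (v * v + base[v])
base = 39 * 39 + base
if v >= res:
    v = res < res
log(res)

res = (res % 23 * (res % 23) + (37 - res)) * ((30 >= res) * (30 >= res) + v)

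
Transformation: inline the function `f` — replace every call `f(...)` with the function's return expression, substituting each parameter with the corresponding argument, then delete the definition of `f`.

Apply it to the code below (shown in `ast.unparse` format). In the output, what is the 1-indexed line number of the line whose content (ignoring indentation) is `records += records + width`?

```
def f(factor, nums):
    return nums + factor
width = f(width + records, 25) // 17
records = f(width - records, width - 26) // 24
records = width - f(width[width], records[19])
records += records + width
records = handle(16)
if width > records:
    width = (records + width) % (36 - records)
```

Transformed code:
width = (25 + (width + records)) // 17
records = (width - 26 + (width - records)) // 24
records = width - (records[19] + width[width])
records += records + width
records = handle(16)
if width > records:
    width = (records + width) % (36 - records)

4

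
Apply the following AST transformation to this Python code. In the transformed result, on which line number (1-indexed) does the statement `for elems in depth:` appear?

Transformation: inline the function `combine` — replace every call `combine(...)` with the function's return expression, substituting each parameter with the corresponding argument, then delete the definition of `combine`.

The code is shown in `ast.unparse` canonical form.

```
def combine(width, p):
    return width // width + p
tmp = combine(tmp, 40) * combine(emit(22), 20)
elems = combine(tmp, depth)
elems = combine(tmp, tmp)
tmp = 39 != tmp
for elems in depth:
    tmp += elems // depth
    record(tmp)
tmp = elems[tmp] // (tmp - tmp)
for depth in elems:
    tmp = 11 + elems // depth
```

5

Transformed code:
tmp = (tmp // tmp + 40) * (emit(22) // emit(22) + 20)
elems = tmp // tmp + depth
elems = tmp // tmp + tmp
tmp = 39 != tmp
for elems in depth:
    tmp += elems // depth
    record(tmp)
tmp = elems[tmp] // (tmp - tmp)
for depth in elems:
    tmp = 11 + elems // depth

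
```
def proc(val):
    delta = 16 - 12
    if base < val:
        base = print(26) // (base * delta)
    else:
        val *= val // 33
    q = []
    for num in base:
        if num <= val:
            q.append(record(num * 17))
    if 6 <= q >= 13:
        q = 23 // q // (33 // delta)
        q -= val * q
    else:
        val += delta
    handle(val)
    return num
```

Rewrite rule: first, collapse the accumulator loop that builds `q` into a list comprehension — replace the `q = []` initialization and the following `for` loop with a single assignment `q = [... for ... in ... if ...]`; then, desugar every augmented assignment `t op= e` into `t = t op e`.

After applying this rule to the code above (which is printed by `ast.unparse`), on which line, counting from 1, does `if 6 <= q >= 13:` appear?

Transformed code:
def proc(val):
    delta = 16 - 12
    if base < val:
        base = print(26) // (base * delta)
    else:
        val = val * (val // 33)
    q = [record(num * 17) for num in base if num <= val]
    if 6 <= q >= 13:
        q = 23 // q // (33 // delta)
        q = q - val * q
    else:
        val = val + delta
    handle(val)
    return num

8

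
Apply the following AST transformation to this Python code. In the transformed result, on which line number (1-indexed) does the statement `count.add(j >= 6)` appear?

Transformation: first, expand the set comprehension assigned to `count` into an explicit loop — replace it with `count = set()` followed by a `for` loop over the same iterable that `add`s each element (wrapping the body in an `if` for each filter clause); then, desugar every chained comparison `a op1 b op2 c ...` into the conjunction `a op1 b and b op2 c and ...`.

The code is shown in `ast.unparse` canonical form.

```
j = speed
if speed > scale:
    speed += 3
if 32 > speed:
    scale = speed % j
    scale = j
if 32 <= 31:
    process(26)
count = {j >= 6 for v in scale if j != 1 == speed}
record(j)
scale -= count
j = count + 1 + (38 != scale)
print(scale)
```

12

Transformed code:
j = speed
if speed > scale:
    speed += 3
if 32 > speed:
    scale = speed % j
    scale = j
if 32 <= 31:
    process(26)
count = set()
for v in scale:
    if j != 1 and 1 == speed:
        count.add(j >= 6)
record(j)
scale -= count
j = count + 1 + (38 != scale)
print(scale)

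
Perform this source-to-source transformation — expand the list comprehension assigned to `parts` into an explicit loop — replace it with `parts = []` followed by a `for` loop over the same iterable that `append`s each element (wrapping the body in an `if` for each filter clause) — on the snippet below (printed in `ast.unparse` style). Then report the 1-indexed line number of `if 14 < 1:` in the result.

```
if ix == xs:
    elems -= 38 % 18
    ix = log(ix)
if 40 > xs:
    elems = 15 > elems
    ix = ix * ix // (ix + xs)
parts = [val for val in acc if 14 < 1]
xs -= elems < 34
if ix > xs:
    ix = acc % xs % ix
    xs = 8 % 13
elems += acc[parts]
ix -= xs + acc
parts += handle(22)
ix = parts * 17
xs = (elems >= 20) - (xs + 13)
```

9

Transformed code:
if ix == xs:
    elems -= 38 % 18
    ix = log(ix)
if 40 > xs:
    elems = 15 > elems
    ix = ix * ix // (ix + xs)
parts = []
for val in acc:
    if 14 < 1:
        parts.append(val)
xs -= elems < 34
if ix > xs:
    ix = acc % xs % ix
    xs = 8 % 13
elems += acc[parts]
ix -= xs + acc
parts += handle(22)
ix = parts * 17
xs = (elems >= 20) - (xs + 13)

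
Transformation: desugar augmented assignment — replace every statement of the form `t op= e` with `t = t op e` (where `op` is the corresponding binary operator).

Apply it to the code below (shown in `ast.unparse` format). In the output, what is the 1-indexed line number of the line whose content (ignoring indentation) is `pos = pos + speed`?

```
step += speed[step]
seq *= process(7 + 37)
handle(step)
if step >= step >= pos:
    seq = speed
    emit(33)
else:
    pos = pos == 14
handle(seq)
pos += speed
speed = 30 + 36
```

Transformed code:
step = step + speed[step]
seq = seq * process(7 + 37)
handle(step)
if step >= step >= pos:
    seq = speed
    emit(33)
else:
    pos = pos == 14
handle(seq)
pos = pos + speed
speed = 30 + 36

10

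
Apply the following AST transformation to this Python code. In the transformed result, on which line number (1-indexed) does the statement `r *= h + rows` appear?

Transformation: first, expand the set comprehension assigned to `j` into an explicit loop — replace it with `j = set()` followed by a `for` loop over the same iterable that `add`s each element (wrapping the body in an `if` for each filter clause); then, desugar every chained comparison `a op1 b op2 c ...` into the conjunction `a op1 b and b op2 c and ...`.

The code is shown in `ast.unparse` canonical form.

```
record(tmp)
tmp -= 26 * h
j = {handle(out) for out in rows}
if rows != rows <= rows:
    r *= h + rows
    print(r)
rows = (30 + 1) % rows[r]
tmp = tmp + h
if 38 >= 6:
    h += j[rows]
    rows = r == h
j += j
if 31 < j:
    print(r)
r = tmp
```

Transformed code:
record(tmp)
tmp -= 26 * h
j = set()
for out in rows:
    j.add(handle(out))
if rows != rows and rows <= rows:
    r *= h + rows
    print(r)
rows = (30 + 1) % rows[r]
tmp = tmp + h
if 38 >= 6:
    h += j[rows]
    rows = r == h
j += j
if 31 < j:
    print(r)
r = tmp

7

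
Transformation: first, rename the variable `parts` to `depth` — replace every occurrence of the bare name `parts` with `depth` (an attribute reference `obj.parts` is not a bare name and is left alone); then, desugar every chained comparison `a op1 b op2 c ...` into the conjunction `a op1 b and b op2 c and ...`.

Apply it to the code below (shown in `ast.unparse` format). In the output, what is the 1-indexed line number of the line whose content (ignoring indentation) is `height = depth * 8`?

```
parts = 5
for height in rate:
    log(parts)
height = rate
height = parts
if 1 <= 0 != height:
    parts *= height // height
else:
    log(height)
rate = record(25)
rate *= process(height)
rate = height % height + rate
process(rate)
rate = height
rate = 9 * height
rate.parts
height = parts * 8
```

Transformed code:
depth = 5
for height in rate:
    log(depth)
height = rate
height = depth
if 1 <= 0 and 0 != height:
    depth *= height // height
else:
    log(height)
rate = record(25)
rate *= process(height)
rate = height % height + rate
process(rate)
rate = height
rate = 9 * height
rate.parts
height = depth * 8

17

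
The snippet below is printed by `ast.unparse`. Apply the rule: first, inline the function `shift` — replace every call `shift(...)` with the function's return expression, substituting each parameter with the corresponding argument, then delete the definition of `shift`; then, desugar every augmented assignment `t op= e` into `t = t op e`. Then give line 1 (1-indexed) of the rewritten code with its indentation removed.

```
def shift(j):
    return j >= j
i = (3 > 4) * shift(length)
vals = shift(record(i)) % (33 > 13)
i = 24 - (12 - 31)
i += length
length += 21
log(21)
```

Transformed code:
i = (3 > 4) * (length >= length)
vals = (record(i) >= record(i)) % (33 > 13)
i = 24 - (12 - 31)
i = i + length
length = length + 21
log(21)

i = (3 > 4) * (length >= length)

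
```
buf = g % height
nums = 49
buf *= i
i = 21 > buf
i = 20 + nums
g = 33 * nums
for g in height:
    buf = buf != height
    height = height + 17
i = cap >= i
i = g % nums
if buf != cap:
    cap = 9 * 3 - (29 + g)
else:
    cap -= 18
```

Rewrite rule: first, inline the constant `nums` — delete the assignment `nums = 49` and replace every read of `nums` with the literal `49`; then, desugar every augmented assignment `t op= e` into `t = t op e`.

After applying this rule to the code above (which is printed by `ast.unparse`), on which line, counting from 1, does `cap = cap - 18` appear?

Transformed code:
buf = g % height
buf = buf * i
i = 21 > buf
i = 20 + 49
g = 33 * 49
for g in height:
    buf = buf != height
    height = height + 17
i = cap >= i
i = g % 49
if buf != cap:
    cap = 9 * 3 - (29 + g)
else:
    cap = cap - 18

14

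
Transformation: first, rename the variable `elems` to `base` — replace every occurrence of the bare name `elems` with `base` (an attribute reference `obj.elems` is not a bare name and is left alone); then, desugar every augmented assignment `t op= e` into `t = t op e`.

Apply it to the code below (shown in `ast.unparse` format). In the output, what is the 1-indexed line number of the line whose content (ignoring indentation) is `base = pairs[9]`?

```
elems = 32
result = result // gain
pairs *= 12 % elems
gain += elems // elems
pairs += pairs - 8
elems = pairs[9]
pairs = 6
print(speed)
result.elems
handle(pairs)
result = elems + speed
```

6

Transformed code:
base = 32
result = result // gain
pairs = pairs * (12 % base)
gain = gain + base // base
pairs = pairs + (pairs - 8)
base = pairs[9]
pairs = 6
print(speed)
result.elems
handle(pairs)
result = base + speed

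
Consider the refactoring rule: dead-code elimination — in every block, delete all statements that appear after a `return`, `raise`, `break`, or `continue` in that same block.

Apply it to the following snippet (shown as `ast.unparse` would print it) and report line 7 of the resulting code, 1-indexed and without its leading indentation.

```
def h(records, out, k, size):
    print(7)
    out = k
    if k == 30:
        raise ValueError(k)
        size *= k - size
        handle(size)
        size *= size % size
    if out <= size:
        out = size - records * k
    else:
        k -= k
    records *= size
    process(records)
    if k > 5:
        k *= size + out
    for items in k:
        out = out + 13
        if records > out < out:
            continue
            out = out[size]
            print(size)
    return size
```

Transformed code:
def h(records, out, k, size):
    print(7)
    out = k
    if k == 30:
        raise ValueError(k)
    if out <= size:
        out = size - records * k
    else:
        k -= k
    records *= size
    process(records)
    if k > 5:
        k *= size + out
    for items in k:
        out = out + 13
        if records > out < out:
            continue
    return size

out = size - records * k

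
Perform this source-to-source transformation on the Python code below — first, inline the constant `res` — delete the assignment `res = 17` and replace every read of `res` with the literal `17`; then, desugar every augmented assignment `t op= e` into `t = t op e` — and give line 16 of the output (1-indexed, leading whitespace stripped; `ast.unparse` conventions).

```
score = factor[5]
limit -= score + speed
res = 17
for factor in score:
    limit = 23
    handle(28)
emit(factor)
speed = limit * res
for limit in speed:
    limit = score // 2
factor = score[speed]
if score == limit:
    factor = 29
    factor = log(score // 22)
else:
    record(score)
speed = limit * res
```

speed = limit * 17

Transformed code:
score = factor[5]
limit = limit - (score + speed)
for factor in score:
    limit = 23
    handle(28)
emit(factor)
speed = limit * 17
for limit in speed:
    limit = score // 2
factor = score[speed]
if score == limit:
    factor = 29
    factor = log(score // 22)
else:
    record(score)
speed = limit * 17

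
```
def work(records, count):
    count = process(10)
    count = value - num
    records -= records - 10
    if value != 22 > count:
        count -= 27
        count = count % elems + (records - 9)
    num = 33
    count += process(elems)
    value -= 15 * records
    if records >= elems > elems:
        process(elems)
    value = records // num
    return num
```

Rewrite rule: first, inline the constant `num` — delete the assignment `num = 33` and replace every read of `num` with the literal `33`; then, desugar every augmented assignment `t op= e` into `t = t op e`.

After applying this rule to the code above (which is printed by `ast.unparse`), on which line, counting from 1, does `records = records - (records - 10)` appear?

Transformed code:
def work(records, count):
    count = process(10)
    count = value - 33
    records = records - (records - 10)
    if value != 22 > count:
        count = count - 27
        count = count % elems + (records - 9)
    count = count + process(elems)
    value = value - 15 * records
    if records >= elems > elems:
        process(elems)
    value = records // 33
    return 33

4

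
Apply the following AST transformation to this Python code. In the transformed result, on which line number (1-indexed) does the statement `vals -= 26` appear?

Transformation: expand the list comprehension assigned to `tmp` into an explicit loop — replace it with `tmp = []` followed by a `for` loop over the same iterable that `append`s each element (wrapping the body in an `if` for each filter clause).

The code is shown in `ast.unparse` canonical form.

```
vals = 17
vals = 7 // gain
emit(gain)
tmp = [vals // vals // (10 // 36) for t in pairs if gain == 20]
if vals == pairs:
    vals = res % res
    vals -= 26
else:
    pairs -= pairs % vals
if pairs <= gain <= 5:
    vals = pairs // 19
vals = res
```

Transformed code:
vals = 17
vals = 7 // gain
emit(gain)
tmp = []
for t in pairs:
    if gain == 20:
        tmp.append(vals // vals // (10 // 36))
if vals == pairs:
    vals = res % res
    vals -= 26
else:
    pairs -= pairs % vals
if pairs <= gain <= 5:
    vals = pairs // 19
vals = res

10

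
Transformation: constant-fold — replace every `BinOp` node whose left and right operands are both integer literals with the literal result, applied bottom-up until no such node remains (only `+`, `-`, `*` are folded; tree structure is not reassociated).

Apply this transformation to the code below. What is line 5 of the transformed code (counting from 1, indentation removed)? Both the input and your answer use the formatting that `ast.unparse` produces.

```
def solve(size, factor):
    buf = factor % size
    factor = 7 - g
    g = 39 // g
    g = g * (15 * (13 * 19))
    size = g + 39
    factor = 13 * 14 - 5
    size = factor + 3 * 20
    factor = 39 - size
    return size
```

Transformed code:
def solve(size, factor):
    buf = factor % size
    factor = 7 - g
    g = 39 // g
    g = g * 3705
    size = g + 39
    factor = 177
    size = factor + 60
    factor = 39 - size
    return size

g = g * 3705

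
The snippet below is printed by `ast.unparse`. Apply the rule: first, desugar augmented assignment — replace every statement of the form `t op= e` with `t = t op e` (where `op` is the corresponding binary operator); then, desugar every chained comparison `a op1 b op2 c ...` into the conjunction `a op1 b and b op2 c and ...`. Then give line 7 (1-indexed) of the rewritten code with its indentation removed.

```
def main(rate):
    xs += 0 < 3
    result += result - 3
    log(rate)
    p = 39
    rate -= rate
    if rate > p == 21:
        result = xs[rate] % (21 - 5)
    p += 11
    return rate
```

Transformed code:
def main(rate):
    xs = xs + (0 < 3)
    result = result + (result - 3)
    log(rate)
    p = 39
    rate = rate - rate
    if rate > p and p == 21:
        result = xs[rate] % (21 - 5)
    p = p + 11
    return rate

if rate > p and p == 21:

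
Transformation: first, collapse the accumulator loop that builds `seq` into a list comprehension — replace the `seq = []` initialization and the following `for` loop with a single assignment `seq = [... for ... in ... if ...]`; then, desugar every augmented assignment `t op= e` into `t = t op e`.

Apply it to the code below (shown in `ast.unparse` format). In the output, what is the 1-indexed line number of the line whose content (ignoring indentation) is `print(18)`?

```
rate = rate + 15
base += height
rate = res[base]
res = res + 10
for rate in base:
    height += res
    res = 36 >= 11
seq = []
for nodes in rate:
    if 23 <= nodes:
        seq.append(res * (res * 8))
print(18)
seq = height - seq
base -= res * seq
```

9

Transformed code:
rate = rate + 15
base = base + height
rate = res[base]
res = res + 10
for rate in base:
    height = height + res
    res = 36 >= 11
seq = [res * (res * 8) for nodes in rate if 23 <= nodes]
print(18)
seq = height - seq
base = base - res * seq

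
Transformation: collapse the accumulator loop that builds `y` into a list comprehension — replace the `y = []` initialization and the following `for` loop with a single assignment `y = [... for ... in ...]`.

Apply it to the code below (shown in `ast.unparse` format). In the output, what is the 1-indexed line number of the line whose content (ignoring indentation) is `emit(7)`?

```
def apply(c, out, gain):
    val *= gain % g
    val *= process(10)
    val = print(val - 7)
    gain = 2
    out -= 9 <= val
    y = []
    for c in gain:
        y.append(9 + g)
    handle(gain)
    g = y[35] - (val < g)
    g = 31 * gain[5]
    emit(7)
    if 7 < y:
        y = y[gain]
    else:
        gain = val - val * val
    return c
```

Transformed code:
def apply(c, out, gain):
    val *= gain % g
    val *= process(10)
    val = print(val - 7)
    gain = 2
    out -= 9 <= val
    y = [9 + g for c in gain]
    handle(gain)
    g = y[35] - (val < g)
    g = 31 * gain[5]
    emit(7)
    if 7 < y:
        y = y[gain]
    else:
        gain = val - val * val
    return c

11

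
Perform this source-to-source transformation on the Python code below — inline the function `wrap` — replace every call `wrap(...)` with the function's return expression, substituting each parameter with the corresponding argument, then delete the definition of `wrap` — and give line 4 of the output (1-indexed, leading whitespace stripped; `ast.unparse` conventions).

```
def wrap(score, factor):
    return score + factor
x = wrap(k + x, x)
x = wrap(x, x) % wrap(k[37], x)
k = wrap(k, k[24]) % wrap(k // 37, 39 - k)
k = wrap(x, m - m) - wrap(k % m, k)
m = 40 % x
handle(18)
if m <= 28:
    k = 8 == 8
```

Transformed code:
x = k + x + x
x = (x + x) % (k[37] + x)
k = (k + k[24]) % (k // 37 + (39 - k))
k = x + (m - m) - (k % m + k)
m = 40 % x
handle(18)
if m <= 28:
    k = 8 == 8

k = x + (m - m) - (k % m + k)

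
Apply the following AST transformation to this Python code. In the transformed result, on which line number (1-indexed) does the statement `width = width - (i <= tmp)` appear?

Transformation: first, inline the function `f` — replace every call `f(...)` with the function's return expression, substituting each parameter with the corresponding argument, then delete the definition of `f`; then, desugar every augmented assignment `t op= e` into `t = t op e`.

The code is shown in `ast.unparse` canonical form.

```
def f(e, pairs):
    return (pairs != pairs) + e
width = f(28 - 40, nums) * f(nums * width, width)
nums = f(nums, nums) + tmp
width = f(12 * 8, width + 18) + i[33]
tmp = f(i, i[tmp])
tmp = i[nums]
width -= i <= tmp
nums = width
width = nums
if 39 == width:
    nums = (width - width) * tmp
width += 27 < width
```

6

Transformed code:
width = ((nums != nums) + (28 - 40)) * ((width != width) + nums * width)
nums = (nums != nums) + nums + tmp
width = (width + 18 != width + 18) + 12 * 8 + i[33]
tmp = (i[tmp] != i[tmp]) + i
tmp = i[nums]
width = width - (i <= tmp)
nums = width
width = nums
if 39 == width:
    nums = (width - width) * tmp
width = width + (27 < width)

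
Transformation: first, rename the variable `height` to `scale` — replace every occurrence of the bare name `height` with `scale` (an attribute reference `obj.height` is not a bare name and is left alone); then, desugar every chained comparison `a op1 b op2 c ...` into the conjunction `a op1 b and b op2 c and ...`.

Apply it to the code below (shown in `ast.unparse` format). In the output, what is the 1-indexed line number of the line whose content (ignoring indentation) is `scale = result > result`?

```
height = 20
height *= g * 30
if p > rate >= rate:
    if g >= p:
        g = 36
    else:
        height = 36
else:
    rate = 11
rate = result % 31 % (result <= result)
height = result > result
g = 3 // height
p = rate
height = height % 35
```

11

Transformed code:
scale = 20
scale *= g * 30
if p > rate and rate >= rate:
    if g >= p:
        g = 36
    else:
        scale = 36
else:
    rate = 11
rate = result % 31 % (result <= result)
scale = result > result
g = 3 // scale
p = rate
scale = scale % 35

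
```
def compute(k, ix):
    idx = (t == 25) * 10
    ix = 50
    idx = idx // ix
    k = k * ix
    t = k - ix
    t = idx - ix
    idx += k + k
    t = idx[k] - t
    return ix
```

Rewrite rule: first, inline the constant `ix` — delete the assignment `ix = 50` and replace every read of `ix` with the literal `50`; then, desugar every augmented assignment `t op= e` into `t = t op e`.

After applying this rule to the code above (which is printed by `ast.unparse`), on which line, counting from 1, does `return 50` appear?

Transformed code:
def compute(k, ix):
    idx = (t == 25) * 10
    idx = idx // 50
    k = k * 50
    t = k - 50
    t = idx - 50
    idx = idx + (k + k)
    t = idx[k] - t
    return 50

9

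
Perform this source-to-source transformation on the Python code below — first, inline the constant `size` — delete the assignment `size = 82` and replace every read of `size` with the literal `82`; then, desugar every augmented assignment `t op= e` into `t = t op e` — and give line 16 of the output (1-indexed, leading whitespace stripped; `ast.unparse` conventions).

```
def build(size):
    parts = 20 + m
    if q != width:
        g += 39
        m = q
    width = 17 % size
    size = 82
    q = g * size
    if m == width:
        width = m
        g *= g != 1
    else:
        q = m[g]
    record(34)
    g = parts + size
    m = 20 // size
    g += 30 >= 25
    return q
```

g = g + (30 >= 25)

Transformed code:
def build(size):
    parts = 20 + m
    if q != width:
        g = g + 39
        m = q
    width = 17 % 82
    q = g * 82
    if m == width:
        width = m
        g = g * (g != 1)
    else:
        q = m[g]
    record(34)
    g = parts + 82
    m = 20 // 82
    g = g + (30 >= 25)
    return q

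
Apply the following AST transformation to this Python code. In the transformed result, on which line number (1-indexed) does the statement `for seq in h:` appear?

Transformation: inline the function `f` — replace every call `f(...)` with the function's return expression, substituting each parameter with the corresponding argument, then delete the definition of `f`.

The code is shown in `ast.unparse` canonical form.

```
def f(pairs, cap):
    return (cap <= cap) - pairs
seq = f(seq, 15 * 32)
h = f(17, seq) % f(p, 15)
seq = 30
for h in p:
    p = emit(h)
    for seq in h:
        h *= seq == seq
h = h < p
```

6

Transformed code:
seq = (15 * 32 <= 15 * 32) - seq
h = ((seq <= seq) - 17) % ((15 <= 15) - p)
seq = 30
for h in p:
    p = emit(h)
    for seq in h:
        h *= seq == seq
h = h < p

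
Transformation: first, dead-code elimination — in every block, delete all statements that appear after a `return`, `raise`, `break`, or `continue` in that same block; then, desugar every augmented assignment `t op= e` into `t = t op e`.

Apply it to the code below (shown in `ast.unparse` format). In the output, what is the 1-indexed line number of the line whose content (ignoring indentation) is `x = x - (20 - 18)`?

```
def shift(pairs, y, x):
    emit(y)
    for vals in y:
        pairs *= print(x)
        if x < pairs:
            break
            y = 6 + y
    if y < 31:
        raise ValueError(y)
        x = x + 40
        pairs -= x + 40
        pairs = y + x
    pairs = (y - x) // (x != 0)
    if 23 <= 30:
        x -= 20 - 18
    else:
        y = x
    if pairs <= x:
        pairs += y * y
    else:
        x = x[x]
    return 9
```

Transformed code:
def shift(pairs, y, x):
    emit(y)
    for vals in y:
        pairs = pairs * print(x)
        if x < pairs:
            break
    if y < 31:
        raise ValueError(y)
    pairs = (y - x) // (x != 0)
    if 23 <= 30:
        x = x - (20 - 18)
    else:
        y = x
    if pairs <= x:
        pairs = pairs + y * y
    else:
        x = x[x]
    return 9

11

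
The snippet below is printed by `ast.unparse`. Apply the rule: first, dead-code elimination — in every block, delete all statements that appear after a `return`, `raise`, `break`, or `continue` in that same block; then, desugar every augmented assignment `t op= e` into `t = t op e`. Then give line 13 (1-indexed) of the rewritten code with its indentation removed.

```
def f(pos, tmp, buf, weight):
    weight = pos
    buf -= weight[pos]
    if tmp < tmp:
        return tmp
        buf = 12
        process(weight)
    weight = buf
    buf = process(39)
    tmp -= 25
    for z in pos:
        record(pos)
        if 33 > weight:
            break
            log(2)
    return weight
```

return weight

Transformed code:
def f(pos, tmp, buf, weight):
    weight = pos
    buf = buf - weight[pos]
    if tmp < tmp:
        return tmp
    weight = buf
    buf = process(39)
    tmp = tmp - 25
    for z in pos:
        record(pos)
        if 33 > weight:
            break
    return weight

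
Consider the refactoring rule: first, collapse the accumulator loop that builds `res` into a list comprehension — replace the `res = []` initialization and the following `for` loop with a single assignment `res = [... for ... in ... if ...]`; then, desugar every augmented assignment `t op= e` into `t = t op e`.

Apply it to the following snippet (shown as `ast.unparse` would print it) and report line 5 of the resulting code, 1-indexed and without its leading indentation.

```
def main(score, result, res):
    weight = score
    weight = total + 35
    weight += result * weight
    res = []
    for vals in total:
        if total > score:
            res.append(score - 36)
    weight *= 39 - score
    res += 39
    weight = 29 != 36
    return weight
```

Transformed code:
def main(score, result, res):
    weight = score
    weight = total + 35
    weight = weight + result * weight
    res = [score - 36 for vals in total if total > score]
    weight = weight * (39 - score)
    res = res + 39
    weight = 29 != 36
    return weight

res = [score - 36 for vals in total if total > score]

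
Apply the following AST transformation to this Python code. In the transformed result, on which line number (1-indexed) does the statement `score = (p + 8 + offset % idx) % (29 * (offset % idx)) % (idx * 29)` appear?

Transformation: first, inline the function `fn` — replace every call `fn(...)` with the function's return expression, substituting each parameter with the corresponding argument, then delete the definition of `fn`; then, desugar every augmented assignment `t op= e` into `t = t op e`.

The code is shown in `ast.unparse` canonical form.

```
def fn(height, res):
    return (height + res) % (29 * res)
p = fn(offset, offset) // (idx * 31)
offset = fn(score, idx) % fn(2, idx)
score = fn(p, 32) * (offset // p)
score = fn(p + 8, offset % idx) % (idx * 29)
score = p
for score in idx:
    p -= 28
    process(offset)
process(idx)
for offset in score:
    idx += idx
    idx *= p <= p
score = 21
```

Transformed code:
p = (offset + offset) % (29 * offset) // (idx * 31)
offset = (score + idx) % (29 * idx) % ((2 + idx) % (29 * idx))
score = (p + 32) % (29 * 32) * (offset // p)
score = (p + 8 + offset % idx) % (29 * (offset % idx)) % (idx * 29)
score = p
for score in idx:
    p = p - 28
    process(offset)
process(idx)
for offset in score:
    idx = idx + idx
    idx = idx * (p <= p)
score = 21

4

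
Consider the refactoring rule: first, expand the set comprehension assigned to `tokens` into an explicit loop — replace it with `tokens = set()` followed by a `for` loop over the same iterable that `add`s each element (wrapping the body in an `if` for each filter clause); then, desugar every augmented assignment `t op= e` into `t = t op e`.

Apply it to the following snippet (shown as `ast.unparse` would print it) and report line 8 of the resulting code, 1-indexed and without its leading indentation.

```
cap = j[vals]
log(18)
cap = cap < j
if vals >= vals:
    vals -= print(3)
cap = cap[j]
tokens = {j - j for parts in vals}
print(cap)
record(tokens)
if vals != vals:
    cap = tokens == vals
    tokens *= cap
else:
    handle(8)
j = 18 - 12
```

Transformed code:
cap = j[vals]
log(18)
cap = cap < j
if vals >= vals:
    vals = vals - print(3)
cap = cap[j]
tokens = set()
for parts in vals:
    tokens.add(j - j)
print(cap)
record(tokens)
if vals != vals:
    cap = tokens == vals
    tokens = tokens * cap
else:
    handle(8)
j = 18 - 12

for parts in vals:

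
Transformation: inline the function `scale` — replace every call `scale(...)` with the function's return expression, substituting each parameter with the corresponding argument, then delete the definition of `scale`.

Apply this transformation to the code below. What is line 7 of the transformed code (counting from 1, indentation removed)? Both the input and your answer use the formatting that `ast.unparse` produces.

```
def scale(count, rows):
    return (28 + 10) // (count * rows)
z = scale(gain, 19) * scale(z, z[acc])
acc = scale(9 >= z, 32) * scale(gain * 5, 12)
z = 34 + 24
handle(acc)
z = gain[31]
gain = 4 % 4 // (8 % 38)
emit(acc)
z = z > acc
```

Transformed code:
z = (28 + 10) // (gain * 19) * ((28 + 10) // (z * z[acc]))
acc = (28 + 10) // ((9 >= z) * 32) * ((28 + 10) // (gain * 5 * 12))
z = 34 + 24
handle(acc)
z = gain[31]
gain = 4 % 4 // (8 % 38)
emit(acc)
z = z > acc

emit(acc)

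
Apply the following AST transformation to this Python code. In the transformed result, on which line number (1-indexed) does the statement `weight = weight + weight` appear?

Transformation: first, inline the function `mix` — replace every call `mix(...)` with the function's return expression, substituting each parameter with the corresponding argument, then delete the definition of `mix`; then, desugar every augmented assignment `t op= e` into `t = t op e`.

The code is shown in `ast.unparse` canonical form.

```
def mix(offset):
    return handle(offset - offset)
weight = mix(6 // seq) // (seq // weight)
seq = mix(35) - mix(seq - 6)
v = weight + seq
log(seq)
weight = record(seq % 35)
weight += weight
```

6

Transformed code:
weight = handle(6 // seq - 6 // seq) // (seq // weight)
seq = handle(35 - 35) - handle(seq - 6 - (seq - 6))
v = weight + seq
log(seq)
weight = record(seq % 35)
weight = weight + weight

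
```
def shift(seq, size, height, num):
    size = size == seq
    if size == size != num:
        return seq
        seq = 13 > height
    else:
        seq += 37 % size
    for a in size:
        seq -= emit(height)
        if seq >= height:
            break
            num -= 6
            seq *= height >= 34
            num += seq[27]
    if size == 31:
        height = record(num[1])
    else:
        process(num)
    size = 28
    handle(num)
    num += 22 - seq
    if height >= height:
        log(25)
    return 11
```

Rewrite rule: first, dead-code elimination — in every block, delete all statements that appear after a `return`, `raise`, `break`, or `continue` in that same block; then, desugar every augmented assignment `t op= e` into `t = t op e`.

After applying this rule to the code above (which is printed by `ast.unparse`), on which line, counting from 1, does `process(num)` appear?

14

Transformed code:
def shift(seq, size, height, num):
    size = size == seq
    if size == size != num:
        return seq
    else:
        seq = seq + 37 % size
    for a in size:
        seq = seq - emit(height)
        if seq >= height:
            break
    if size == 31:
        height = record(num[1])
    else:
        process(num)
    size = 28
    handle(num)
    num = num + (22 - seq)
    if height >= height:
        log(25)
    return 11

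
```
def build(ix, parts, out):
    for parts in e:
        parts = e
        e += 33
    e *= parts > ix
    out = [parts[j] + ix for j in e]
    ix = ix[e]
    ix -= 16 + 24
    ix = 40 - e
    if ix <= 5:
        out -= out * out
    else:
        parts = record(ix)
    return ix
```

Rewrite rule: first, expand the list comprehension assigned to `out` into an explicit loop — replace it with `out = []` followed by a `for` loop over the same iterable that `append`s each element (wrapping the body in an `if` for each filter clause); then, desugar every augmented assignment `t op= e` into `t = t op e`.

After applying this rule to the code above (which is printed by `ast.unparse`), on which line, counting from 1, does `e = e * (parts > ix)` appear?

Transformed code:
def build(ix, parts, out):
    for parts in e:
        parts = e
        e = e + 33
    e = e * (parts > ix)
    out = []
    for j in e:
        out.append(parts[j] + ix)
    ix = ix[e]
    ix = ix - (16 + 24)
    ix = 40 - e
    if ix <= 5:
        out = out - out * out
    else:
        parts = record(ix)
    return ix

5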